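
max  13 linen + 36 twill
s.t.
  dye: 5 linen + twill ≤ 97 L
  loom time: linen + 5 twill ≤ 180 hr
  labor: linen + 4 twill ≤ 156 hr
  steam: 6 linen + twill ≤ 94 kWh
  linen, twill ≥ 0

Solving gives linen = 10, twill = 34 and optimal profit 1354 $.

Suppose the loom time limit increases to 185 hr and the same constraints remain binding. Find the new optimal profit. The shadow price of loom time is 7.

Δb = 5, so new z* = 1354 + (7)·(5) = 1354 + 35 = 1389.

1389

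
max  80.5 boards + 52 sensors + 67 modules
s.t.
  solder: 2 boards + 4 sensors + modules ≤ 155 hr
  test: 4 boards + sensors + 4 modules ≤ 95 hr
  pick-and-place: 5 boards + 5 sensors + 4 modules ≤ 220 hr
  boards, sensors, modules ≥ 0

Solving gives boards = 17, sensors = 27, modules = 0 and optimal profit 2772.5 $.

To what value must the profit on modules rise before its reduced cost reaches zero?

72

At the optimum: solder uses 142 of 155 (slack = 13); test uses 95 of 95 (binding); pick-and-place uses 220 of 220 (binding).
Since solder is not tight, its dual is 0.
Dual feasibility on the basic columns requires 4·y_test + 5·y_pick-and-place = 80.5, 1·y_test + 5·y_pick-and-place = 52.
This yields shadow prices y_test = 9.5, y_pick-and-place = 8.5.
modules enters the basis when its profit ≥ yᵀa₃ = 9.5·4 + 8.5·4 = 72.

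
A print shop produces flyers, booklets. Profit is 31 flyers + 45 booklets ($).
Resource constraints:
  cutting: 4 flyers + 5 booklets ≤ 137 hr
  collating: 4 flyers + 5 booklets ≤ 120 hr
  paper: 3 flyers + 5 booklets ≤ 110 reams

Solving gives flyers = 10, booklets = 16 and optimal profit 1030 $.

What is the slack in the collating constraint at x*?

0

collating used = 4·10 + 5·16 = 120; slack = 120 − 120 = 0.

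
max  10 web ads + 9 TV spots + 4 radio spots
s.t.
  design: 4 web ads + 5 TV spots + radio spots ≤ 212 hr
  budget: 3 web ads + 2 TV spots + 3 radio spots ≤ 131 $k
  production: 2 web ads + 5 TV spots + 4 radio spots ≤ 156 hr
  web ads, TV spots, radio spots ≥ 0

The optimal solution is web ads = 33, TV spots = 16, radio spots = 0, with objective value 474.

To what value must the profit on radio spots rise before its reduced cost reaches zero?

7

Check each constraint at x*: design 212/212 (tight); budget 131/131 (tight); production 146/156 (slack 10).
Slack constraints have shadow price 0 (complementary slackness).
From A_Bᵀ y = c: 4·y_design + 3·y_budget = 10; 5·y_design + 2·y_budget = 9.
Solving: y_design = 1, y_budget = 2.
radio spots enters the basis when its profit ≥ yᵀa₃ = 1·1 + 2·3 = 7.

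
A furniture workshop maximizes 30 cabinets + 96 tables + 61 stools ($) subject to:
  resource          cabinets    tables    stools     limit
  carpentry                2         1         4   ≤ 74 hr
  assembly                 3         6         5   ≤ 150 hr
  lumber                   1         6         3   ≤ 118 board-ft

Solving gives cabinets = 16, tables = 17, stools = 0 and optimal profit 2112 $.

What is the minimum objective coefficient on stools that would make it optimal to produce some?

62

At the optimum: carpentry uses 49 of 74 (slack = 25); assembly uses 150 of 150 (binding); lumber uses 118 of 118 (binding).
By complementary slackness, y = 0 for the non-binding constraint.
From A_Bᵀ y = c: 3·y_assembly + 1·y_lumber = 30; 6·y_assembly + 6·y_lumber = 96.
Solving: y_assembly = 7, y_lumber = 9.
stools enters the basis when its profit ≥ yᵀa₃ = 7·5 + 9·3 = 62.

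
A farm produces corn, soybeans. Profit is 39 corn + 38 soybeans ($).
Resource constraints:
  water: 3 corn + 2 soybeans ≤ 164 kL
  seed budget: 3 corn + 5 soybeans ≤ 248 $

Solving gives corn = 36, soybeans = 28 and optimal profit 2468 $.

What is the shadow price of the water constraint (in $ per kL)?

At the optimum: water uses 164 of 164 (binding); seed budget uses 248 of 248 (binding).
Dual feasibility on the basic columns requires 3·y_water + 3·y_seed budget = 39, 2·y_water + 5·y_seed budget = 38.
→ y_water = 9 and y_seed budget = 4.
Shadow price of water = 9.

9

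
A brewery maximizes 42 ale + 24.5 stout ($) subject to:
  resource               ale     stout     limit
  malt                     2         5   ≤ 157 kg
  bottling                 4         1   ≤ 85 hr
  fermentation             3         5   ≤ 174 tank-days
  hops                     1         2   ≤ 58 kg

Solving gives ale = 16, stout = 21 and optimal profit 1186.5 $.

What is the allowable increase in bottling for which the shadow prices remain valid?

Binding constraints: bottling, hops. The basis is B = [[4,1],[1,2]] with det 7.
Per unit increase in bottling, x* moves by d = (0.2857, -0.1429).
The basis stays optimal until stout reaches 0; allowable increase = 147 hr.

147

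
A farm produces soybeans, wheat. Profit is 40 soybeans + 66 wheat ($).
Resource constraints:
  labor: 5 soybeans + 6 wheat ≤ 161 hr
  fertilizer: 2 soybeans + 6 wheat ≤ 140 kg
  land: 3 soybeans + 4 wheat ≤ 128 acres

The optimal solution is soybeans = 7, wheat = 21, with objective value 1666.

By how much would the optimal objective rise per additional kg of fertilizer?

5

At the optimum: labor uses 161 of 161 (binding); fertilizer uses 140 of 140 (binding); land uses 105 of 128 (slack = 23).
By complementary slackness, y = 0 for the non-binding constraint.
From A_Bᵀ y = c: 5·y_labor + 2·y_fertilizer = 40; 6·y_labor + 6·y_fertilizer = 66.
This yields shadow prices y_labor = 6, y_fertilizer = 5.
Shadow price of fertilizer = 5.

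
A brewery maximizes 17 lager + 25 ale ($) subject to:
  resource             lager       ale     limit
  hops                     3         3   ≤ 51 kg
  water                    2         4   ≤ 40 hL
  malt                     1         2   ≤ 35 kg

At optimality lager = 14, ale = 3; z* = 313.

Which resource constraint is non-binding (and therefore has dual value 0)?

hops: 51/51 (binding)
water: 40/40 (binding)
malt: 20/35 (slack 15)
By complementary slackness, a constraint with positive slack has shadow price 0 → malt.

malt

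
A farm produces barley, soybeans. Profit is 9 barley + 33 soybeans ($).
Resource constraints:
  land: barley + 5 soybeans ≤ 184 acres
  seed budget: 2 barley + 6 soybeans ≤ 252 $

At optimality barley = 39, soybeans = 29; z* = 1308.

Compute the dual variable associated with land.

3

At the optimum: land uses 184 of 184 (binding); seed budget uses 252 of 252 (binding).
The binding rows give the dual system: 1·y_land + 2·y_seed budget = 9 and 5·y_land + 6·y_seed budget = 33.
This yields shadow prices y_land = 3, y_seed budget = 3.
Shadow price of land = 3.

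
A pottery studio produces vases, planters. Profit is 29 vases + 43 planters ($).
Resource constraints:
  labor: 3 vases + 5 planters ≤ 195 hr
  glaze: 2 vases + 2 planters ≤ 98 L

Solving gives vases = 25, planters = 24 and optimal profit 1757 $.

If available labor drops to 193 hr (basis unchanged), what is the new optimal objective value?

Both labor and glaze are binding at x*.
Dual feasibility on the basic columns requires 3·y_labor + 2·y_glaze = 29, 5·y_labor + 2·y_glaze = 43.
→ y_labor = 7 and y_glaze = 4.
Δz = y_labor·Δb = 7 × (-2) = -14, so new z* = 1757 − 14 = 1743.

1743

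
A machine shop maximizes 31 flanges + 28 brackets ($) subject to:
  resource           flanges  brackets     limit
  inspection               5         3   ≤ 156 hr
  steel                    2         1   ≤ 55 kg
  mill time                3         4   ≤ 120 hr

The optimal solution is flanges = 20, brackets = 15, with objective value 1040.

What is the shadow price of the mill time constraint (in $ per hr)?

Check each constraint at x*: inspection 145/156 (slack 11); steel 55/55 (tight); mill time 120/120 (tight).
By complementary slackness, y = 0 for the non-binding constraint.
Dual feasibility on the basic columns requires 2·y_steel + 3·y_mill time = 31, 1·y_steel + 4·y_mill time = 28.
This yields shadow prices y_steel = 8, y_mill time = 5.
Shadow price of mill time = 5.

5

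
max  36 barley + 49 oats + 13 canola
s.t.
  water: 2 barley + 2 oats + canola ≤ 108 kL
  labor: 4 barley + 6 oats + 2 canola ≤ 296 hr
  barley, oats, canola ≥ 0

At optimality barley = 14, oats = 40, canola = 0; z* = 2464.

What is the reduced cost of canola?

-5

Both water and labor are binding at x*.
The binding rows give the dual system: 2·y_water + 4·y_labor = 36 and 2·y_water + 6·y_labor = 49.
Solving: y_water = 5, y_labor = 6.5.
Reduced cost of canola: c₃ − yᵀa₃ = 13 − (5·1 + 6.5·2) = 13 − 18 = -5.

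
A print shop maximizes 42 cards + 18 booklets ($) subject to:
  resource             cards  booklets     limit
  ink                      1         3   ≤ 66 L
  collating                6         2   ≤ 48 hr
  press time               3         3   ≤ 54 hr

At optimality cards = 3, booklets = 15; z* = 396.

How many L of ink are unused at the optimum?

18

ink used = 1·3 + 3·15 = 48; slack = 66 − 48 = 18.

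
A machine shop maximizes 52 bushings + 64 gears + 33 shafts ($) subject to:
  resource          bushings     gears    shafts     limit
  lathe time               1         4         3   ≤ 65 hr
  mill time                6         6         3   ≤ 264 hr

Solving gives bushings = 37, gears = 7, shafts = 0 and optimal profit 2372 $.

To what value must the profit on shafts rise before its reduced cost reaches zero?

36

Check each constraint at x*: lathe time 65/65 (tight); mill time 264/264 (tight).
From A_Bᵀ y = c: 1·y_lathe time + 6·y_mill time = 52; 4·y_lathe time + 6·y_mill time = 64.
This yields shadow prices y_lathe time = 4, y_mill time = 8.
shafts enters the basis when its profit ≥ yᵀa₃ = 4·3 + 8·3 = 36.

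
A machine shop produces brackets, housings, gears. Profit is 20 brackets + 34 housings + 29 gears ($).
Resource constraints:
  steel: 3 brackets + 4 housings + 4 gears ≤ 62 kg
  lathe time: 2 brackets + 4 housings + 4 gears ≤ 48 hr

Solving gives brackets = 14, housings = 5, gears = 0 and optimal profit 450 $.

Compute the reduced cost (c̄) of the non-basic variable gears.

Both steel and lathe time are binding at x*.
From A_Bᵀ y = c: 3·y_steel + 2·y_lathe time = 20; 4·y_steel + 4·y_lathe time = 34.
This yields shadow prices y_steel = 3, y_lathe time = 5.5.
Reduced cost of gears: c₃ − yᵀa₃ = 29 − (3·4 + 5.5·4) = 29 − 34 = -5.

-5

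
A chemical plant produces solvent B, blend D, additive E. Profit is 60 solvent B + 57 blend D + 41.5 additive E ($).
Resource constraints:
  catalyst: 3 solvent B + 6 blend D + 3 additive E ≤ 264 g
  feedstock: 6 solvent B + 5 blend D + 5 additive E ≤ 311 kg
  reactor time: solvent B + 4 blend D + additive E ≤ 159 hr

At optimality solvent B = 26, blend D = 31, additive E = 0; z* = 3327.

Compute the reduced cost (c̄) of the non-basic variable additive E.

Binding: catalyst and feedstock. Non-binding: reactor time (9 unused).
Slack constraints have shadow price 0 (complementary slackness).
Dual feasibility on the basic columns requires 3·y_catalyst + 6·y_feedstock = 60, 6·y_catalyst + 5·y_feedstock = 57.
Solving: y_catalyst = 2, y_feedstock = 9.
Reduced cost of additive E: c₃ − yᵀa₃ = 41.5 − (2·3 + 9·5) = 41.5 − 51 = -9.5.

-9.5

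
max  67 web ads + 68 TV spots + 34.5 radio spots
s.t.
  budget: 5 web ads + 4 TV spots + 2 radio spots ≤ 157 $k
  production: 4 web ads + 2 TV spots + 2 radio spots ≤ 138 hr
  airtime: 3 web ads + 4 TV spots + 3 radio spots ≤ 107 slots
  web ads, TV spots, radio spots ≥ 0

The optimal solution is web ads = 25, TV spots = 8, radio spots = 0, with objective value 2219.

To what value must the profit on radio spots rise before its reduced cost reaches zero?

Binding: budget and airtime. Non-binding: production (22 unused).
Slack constraints have shadow price 0 (complementary slackness).
The binding rows give the dual system: 5·y_budget + 3·y_airtime = 67 and 4·y_budget + 4·y_airtime = 68.
Solving: y_budget = 8, y_airtime = 9.
radio spots enters the basis when its profit ≥ yᵀa₃ = 8·2 + 9·3 = 43.

43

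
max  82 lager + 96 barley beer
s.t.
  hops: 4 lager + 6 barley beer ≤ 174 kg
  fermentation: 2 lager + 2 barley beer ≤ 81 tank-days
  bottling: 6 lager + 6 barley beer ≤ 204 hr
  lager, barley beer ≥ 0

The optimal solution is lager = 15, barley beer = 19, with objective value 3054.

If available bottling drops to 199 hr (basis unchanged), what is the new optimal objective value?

Binding: hops and bottling. Non-binding: fermentation (13 unused).
By complementary slackness, y = 0 for the non-binding constraint.
From A_Bᵀ y = c: 4·y_hops + 6·y_bottling = 82; 6·y_hops + 6·y_bottling = 96.
→ y_hops = 7 and y_bottling = 9.
Δz = y_bottling·Δb = 9 × (-5) = -45, so new z* = 3054 − 45 = 3009.

3009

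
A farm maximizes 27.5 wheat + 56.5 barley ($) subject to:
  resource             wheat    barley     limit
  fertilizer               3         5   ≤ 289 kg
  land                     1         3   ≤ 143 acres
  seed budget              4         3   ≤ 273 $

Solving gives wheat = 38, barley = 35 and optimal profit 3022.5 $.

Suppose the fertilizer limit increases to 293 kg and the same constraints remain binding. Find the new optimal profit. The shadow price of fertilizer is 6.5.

3048.5

Δb = 4, so new z* = 3022.5 + (6.5)·(4) = 3022.5 + 26 = 3048.5.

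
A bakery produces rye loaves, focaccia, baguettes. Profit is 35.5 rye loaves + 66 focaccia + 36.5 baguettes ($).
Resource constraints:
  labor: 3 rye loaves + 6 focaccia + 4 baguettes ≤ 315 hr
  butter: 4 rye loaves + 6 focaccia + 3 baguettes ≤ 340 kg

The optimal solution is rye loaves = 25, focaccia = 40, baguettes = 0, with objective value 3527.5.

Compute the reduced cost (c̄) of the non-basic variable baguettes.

Both labor and butter are binding at x*.
From A_Bᵀ y = c: 3·y_labor + 4·y_butter = 35.5; 6·y_labor + 6·y_butter = 66.
Solving: y_labor = 8.5, y_butter = 2.5.
Reduced cost of baguettes: c₃ − yᵀa₃ = 36.5 − (8.5·4 + 2.5·3) = 36.5 − 41.5 = -5.

-5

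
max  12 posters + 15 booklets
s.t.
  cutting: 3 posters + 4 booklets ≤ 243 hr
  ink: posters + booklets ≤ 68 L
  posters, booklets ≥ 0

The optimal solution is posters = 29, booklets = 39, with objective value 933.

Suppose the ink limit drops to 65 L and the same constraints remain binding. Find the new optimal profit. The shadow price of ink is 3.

Δb = -3, so new z* = 933 + (3)·(-3) = 933 − 9 = 924.

924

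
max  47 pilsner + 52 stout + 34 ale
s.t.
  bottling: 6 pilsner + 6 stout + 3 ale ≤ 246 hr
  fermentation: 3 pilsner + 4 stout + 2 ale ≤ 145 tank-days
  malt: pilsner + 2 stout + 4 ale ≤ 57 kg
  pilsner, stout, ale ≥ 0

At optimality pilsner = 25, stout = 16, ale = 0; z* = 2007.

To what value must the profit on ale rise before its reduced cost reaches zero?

Binding: bottling and malt. Non-binding: fermentation (6 unused).
Slack constraints have shadow price 0 (complementary slackness).
The binding rows give the dual system: 6·y_bottling + 1·y_malt = 47 and 6·y_bottling + 2·y_malt = 52.
Solving: y_bottling = 7, y_malt = 5.
ale enters the basis when its profit ≥ yᵀa₃ = 7·3 + 5·4 = 41.

41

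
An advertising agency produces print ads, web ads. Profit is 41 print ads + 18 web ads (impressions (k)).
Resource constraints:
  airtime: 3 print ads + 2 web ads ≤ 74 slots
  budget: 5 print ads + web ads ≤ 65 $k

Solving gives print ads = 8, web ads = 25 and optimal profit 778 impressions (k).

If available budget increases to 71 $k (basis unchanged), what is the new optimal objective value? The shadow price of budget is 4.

802

Δb = 6, so new z* = 778 + (4)·(6) = 778 + 24 = 802.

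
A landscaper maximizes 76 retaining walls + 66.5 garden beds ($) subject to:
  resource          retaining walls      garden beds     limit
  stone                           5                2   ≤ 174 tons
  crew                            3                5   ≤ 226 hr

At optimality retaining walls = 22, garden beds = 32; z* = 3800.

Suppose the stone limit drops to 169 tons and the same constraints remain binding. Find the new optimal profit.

3752.5

At the optimum: stone uses 174 of 174 (binding); crew uses 226 of 226 (binding).
From A_Bᵀ y = c: 5·y_stone + 3·y_crew = 76; 2·y_stone + 5·y_crew = 66.5.
This yields shadow prices y_stone = 9.5, y_crew = 9.5.
Δz = y_stone·Δb = 9.5 × (-5) = -47.5, so new z* = 3800 − 47.5 = 3752.5.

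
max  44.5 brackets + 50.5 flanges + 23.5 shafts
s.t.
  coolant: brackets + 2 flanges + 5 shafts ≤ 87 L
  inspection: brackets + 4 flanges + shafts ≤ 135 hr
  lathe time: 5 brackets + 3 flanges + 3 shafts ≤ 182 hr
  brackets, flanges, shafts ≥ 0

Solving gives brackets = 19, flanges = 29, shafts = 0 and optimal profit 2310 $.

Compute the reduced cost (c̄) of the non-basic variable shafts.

Check each constraint at x*: coolant 77/87 (slack 10); inspection 135/135 (tight); lathe time 182/182 (tight).
By complementary slackness, y = 0 for the non-binding constraint.
Dual feasibility on the basic columns requires 1·y_inspection + 5·y_lathe time = 44.5, 4·y_inspection + 3·y_lathe time = 50.5.
This yields shadow prices y_inspection = 7, y_lathe time = 7.5.
Reduced cost of shafts: c₃ − yᵀa₃ = 23.5 − (7·1 + 7.5·3) = 23.5 − 29.5 = -6.

-6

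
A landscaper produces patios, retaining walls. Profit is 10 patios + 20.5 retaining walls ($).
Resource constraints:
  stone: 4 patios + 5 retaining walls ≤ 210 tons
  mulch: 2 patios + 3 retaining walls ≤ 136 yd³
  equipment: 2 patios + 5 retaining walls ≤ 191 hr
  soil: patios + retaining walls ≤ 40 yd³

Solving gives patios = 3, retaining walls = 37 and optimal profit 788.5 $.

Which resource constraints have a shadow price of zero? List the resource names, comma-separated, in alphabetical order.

stone: 197/210 (slack 13)
mulch: 117/136 (slack 19)
equipment: 191/191 (binding)
soil: 40/40 (binding)
By complementary slackness, a constraint with positive slack has shadow price 0 → mulch, stone.

mulch, stone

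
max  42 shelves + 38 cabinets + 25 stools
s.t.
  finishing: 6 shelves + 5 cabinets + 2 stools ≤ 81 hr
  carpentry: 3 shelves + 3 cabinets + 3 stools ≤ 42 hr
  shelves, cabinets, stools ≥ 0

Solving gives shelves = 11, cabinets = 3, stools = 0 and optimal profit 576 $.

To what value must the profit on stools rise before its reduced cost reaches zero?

Both finishing and carpentry are binding at x*.
The binding rows give the dual system: 6·y_finishing + 3·y_carpentry = 42 and 5·y_finishing + 3·y_carpentry = 38.
Solving: y_finishing = 4, y_carpentry = 6.
stools enters the basis when its profit ≥ yᵀa₃ = 4·2 + 6·3 = 26.

26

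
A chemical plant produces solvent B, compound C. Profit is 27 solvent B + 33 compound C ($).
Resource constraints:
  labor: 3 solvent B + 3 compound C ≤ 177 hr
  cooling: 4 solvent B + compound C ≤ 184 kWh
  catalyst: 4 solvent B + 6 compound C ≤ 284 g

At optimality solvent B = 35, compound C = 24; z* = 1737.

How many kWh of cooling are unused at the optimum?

20

cooling used = 4·35 + 1·24 = 164; slack = 184 − 164 = 20.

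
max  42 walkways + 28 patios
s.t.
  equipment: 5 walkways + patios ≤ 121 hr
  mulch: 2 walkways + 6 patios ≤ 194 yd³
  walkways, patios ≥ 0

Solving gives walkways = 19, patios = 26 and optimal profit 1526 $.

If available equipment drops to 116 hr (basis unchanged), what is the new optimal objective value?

At the optimum: equipment uses 121 of 121 (binding); mulch uses 194 of 194 (binding).
Dual feasibility on the basic columns requires 5·y_equipment + 2·y_mulch = 42, 1·y_equipment + 6·y_mulch = 28.
Solving: y_equipment = 7, y_mulch = 3.5.
Δz = y_equipment·Δb = 7 × (-5) = -35, so new z* = 1526 − 35 = 1491.

1491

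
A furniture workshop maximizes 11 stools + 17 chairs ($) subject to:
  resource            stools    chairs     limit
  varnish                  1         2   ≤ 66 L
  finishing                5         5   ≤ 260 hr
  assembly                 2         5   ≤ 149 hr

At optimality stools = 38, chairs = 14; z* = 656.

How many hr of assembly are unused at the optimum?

assembly used = 2·38 + 5·14 = 146; slack = 149 − 146 = 3.

3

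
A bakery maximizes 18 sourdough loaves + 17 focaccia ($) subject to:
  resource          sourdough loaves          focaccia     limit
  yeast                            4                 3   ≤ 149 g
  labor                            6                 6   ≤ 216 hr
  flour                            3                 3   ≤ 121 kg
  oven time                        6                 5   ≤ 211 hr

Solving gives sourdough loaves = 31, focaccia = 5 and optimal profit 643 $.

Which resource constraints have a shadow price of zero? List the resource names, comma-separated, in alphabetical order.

flour, yeast

yeast: 139/149 (slack 10)
labor: 216/216 (binding)
flour: 108/121 (slack 13)
oven time: 211/211 (binding)
By complementary slackness, a constraint with positive slack has shadow price 0 → flour, yeast.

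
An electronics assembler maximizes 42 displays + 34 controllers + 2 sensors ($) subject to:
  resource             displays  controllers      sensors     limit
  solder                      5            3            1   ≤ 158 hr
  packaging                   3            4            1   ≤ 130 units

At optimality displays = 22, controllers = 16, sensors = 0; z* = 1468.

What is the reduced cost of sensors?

At the optimum: solder uses 158 of 158 (binding); packaging uses 130 of 130 (binding).
The binding rows give the dual system: 5·y_solder + 3·y_packaging = 42 and 3·y_solder + 4·y_packaging = 34.
Solving: y_solder = 6, y_packaging = 4.
Reduced cost of sensors: c₃ − yᵀa₃ = 2 − (6·1 + 4·1) = 2 − 10 = -8.

-8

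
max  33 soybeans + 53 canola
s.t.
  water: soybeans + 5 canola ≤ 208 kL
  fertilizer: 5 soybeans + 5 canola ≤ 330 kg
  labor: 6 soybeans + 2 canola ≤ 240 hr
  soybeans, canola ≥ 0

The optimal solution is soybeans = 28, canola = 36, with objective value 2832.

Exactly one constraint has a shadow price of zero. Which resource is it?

fertilizer

water: 208/208 (binding)
fertilizer: 320/330 (slack 10)
labor: 240/240 (binding)
By complementary slackness, a constraint with positive slack has shadow price 0 → fertilizer.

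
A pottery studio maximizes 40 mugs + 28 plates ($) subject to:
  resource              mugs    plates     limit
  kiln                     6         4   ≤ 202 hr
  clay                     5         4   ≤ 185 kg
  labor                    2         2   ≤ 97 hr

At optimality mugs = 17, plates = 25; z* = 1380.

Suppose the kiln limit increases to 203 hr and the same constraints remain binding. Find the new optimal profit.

Check each constraint at x*: kiln 202/202 (tight); clay 185/185 (tight); labor 84/97 (slack 13).
Slack constraints have shadow price 0 (complementary slackness).
The binding rows give the dual system: 6·y_kiln + 5·y_clay = 40 and 4·y_kiln + 4·y_clay = 28.
Solving: y_kiln = 5, y_clay = 2.
Δz = y_kiln·Δb = 5 × (1) = 5, so new z* = 1380 + 5 = 1385.

1385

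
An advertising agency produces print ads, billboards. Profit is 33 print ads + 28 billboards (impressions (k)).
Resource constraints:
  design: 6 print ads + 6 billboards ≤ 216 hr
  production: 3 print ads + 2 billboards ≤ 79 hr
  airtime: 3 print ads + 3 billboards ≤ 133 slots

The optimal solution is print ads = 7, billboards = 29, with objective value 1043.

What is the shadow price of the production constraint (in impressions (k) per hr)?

5

Check each constraint at x*: design 216/216 (tight); production 79/79 (tight); airtime 108/133 (slack 25).
Since airtime is not tight, its dual is 0.
The binding rows give the dual system: 6·y_design + 3·y_production = 33 and 6·y_design + 2·y_production = 28.
Solving: y_design = 3, y_production = 5.
Shadow price of production = 5.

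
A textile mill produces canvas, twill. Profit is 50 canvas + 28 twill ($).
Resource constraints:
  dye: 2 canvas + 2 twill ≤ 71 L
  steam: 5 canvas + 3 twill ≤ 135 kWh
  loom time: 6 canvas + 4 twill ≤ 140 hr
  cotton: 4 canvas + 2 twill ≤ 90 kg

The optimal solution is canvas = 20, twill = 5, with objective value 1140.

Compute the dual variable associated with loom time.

Check each constraint at x*: dye 50/71 (slack 21); steam 115/135 (slack 20); loom time 140/140 (tight); cotton 90/90 (tight).
Since dye, steam are not tight, their duals are 0.
Dual feasibility on the basic columns requires 6·y_loom time + 4·y_cotton = 50, 4·y_loom time + 2·y_cotton = 28.
Solving: y_loom time = 3, y_cotton = 8.
Shadow price of loom time = 3.

3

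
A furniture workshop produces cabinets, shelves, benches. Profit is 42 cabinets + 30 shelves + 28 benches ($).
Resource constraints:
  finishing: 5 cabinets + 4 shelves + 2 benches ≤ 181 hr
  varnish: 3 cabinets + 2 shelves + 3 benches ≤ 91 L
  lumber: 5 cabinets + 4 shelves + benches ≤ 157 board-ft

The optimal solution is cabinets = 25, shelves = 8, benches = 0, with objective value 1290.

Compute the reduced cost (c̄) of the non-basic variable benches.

-2

Check each constraint at x*: finishing 157/181 (slack 24); varnish 91/91 (tight); lumber 157/157 (tight).
Since finishing is not tight, its dual is 0.
The binding rows give the dual system: 3·y_varnish + 5·y_lumber = 42 and 2·y_varnish + 4·y_lumber = 30.
Solving: y_varnish = 9, y_lumber = 3.
Reduced cost of benches: c₃ − yᵀa₃ = 28 − (9·3 + 3·1) = 28 − 30 = -2.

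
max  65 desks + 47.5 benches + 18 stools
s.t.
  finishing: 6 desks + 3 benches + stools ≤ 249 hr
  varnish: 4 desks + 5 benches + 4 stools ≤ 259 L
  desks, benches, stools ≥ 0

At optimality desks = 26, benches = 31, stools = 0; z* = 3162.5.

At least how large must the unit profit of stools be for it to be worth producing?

Check each constraint at x*: finishing 249/249 (tight); varnish 259/259 (tight).
The binding rows give the dual system: 6·y_finishing + 4·y_varnish = 65 and 3·y_finishing + 5·y_varnish = 47.5.
This yields shadow prices y_finishing = 7.5, y_varnish = 5.
stools enters the basis when its profit ≥ yᵀa₃ = 7.5·1 + 5·4 = 27.5.

27.5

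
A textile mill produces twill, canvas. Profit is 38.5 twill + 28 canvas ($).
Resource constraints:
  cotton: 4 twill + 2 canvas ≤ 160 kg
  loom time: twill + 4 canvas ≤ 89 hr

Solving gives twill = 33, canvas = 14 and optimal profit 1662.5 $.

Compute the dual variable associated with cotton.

Check each constraint at x*: cotton 160/160 (tight); loom time 89/89 (tight).
Dual feasibility on the basic columns requires 4·y_cotton + 1·y_loom time = 38.5, 2·y_cotton + 4·y_loom time = 28.
Solving: y_cotton = 9, y_loom time = 2.5.
Shadow price of cotton = 9.

9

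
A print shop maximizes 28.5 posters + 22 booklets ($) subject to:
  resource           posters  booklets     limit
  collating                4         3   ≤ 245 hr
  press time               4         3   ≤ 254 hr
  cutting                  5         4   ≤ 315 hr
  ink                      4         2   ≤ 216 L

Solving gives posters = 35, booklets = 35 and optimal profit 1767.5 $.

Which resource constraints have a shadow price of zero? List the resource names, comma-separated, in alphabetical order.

collating: 245/245 (binding)
press time: 245/254 (slack 9)
cutting: 315/315 (binding)
ink: 210/216 (slack 6)
By complementary slackness, a constraint with positive slack has shadow price 0 → ink, press time.

ink, press time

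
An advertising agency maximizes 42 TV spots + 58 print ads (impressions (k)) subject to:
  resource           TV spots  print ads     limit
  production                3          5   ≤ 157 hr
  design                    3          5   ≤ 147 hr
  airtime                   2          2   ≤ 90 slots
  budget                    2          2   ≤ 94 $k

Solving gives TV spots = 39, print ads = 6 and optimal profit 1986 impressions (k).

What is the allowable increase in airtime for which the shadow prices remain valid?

4

Binding constraints: design, airtime. The basis is B = [[3,5],[2,2]] with det -4.
Per unit increase in airtime, x* moves by d = (1.25, -0.75).
The basis stays optimal until budget becomes binding; allowable increase = 4 slots.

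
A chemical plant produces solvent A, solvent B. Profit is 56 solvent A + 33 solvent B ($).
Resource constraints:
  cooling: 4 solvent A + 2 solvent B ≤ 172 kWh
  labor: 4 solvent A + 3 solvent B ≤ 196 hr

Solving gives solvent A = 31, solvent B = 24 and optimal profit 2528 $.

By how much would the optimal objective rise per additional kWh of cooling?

9

At the optimum: cooling uses 172 of 172 (binding); labor uses 196 of 196 (binding).
Dual feasibility on the basic columns requires 4·y_cooling + 4·y_labor = 56, 2·y_cooling + 3·y_labor = 33.
Solving: y_cooling = 9, y_labor = 5.
Shadow price of cooling = 9.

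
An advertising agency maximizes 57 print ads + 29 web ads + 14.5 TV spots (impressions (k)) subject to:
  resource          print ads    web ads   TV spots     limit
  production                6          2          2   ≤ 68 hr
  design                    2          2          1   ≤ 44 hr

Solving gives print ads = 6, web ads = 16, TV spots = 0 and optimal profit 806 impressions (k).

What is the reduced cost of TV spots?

-7

Check each constraint at x*: production 68/68 (tight); design 44/44 (tight).
Dual feasibility on the basic columns requires 6·y_production + 2·y_design = 57, 2·y_production + 2·y_design = 29.
This yields shadow prices y_production = 7, y_design = 7.5.
Reduced cost of TV spots: c₃ − yᵀa₃ = 14.5 − (7·2 + 7.5·1) = 14.5 − 21.5 = -7.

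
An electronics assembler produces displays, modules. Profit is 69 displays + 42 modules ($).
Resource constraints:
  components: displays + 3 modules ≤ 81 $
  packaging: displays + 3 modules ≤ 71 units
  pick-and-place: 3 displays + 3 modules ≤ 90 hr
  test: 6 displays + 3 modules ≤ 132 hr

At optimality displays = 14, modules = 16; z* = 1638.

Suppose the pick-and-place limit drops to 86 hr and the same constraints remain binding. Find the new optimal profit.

1618

At the optimum: components uses 62 of 81 (slack = 19); packaging uses 62 of 71 (slack = 9); pick-and-place uses 90 of 90 (binding); test uses 132 of 132 (binding).
Since components, packaging are not tight, their duals are 0.
The binding rows give the dual system: 3·y_pick-and-place + 6·y_test = 69 and 3·y_pick-and-place + 3·y_test = 42.
→ y_pick-and-place = 5 and y_test = 9.
Δz = y_pick-and-place·Δb = 5 × (-4) = -20, so new z* = 1638 − 20 = 1618.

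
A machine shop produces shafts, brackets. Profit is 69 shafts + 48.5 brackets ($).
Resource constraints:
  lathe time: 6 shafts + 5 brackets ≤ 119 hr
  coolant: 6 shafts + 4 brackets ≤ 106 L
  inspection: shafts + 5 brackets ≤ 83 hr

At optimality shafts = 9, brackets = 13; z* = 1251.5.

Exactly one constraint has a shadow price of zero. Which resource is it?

inspection

lathe time: 119/119 (binding)
coolant: 106/106 (binding)
inspection: 74/83 (slack 9)
By complementary slackness, a constraint with positive slack has shadow price 0 → inspection.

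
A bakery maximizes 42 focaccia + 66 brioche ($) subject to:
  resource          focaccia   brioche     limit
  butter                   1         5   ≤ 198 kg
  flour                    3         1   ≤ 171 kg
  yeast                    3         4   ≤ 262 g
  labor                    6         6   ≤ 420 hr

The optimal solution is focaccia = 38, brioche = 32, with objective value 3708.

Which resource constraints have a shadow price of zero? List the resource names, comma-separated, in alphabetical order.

flour, yeast

butter: 198/198 (binding)
flour: 146/171 (slack 25)
yeast: 242/262 (slack 20)
labor: 420/420 (binding)
By complementary slackness, a constraint with positive slack has shadow price 0 → flour, yeast.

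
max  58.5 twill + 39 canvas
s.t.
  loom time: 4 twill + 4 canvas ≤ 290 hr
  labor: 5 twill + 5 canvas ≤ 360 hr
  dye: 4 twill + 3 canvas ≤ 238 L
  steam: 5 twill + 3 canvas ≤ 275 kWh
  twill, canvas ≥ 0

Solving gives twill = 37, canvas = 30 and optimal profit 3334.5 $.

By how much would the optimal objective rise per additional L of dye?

At the optimum: loom time uses 268 of 290 (slack = 22); labor uses 335 of 360 (slack = 25); dye uses 238 of 238 (binding); steam uses 275 of 275 (binding).
Slack constraints have shadow price 0 (complementary slackness).
The binding rows give the dual system: 4·y_dye + 5·y_steam = 58.5 and 3·y_dye + 3·y_steam = 39.
Solving: y_dye = 6.5, y_steam = 6.5.
Shadow price of dye = 6.5.

6.5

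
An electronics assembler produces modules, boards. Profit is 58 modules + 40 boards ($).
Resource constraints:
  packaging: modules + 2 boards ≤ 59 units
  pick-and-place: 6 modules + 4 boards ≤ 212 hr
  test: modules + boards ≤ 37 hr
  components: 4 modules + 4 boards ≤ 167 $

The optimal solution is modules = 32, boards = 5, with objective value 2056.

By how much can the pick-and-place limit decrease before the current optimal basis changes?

34

Binding constraints: pick-and-place, test. The basis is B = [[6,4],[1,1]] with det 2.
Per unit decrease in pick-and-place, x* moves by d = (-0.5, 0.5).
The basis stays optimal until packaging becomes binding; allowable decrease = 34 hr.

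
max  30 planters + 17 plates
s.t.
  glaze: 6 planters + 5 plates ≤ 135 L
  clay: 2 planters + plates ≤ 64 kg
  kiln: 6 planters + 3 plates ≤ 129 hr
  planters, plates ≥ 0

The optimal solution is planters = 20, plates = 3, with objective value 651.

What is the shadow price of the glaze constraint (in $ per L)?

Check each constraint at x*: glaze 135/135 (tight); clay 43/64 (slack 21); kiln 129/129 (tight).
Since clay is not tight, its dual is 0.
The binding rows give the dual system: 6·y_glaze + 6·y_kiln = 30 and 5·y_glaze + 3·y_kiln = 17.
This yields shadow prices y_glaze = 1, y_kiln = 4.
Shadow price of glaze = 1.

1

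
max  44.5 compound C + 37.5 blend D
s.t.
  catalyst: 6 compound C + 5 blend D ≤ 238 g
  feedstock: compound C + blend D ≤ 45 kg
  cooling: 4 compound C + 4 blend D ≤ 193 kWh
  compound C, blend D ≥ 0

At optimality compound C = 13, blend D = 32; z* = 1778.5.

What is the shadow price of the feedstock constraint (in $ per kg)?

Binding: catalyst and feedstock. Non-binding: cooling (13 unused).
Slack constraints have shadow price 0 (complementary slackness).
From A_Bᵀ y = c: 6·y_catalyst + 1·y_feedstock = 44.5; 5·y_catalyst + 1·y_feedstock = 37.5.
This yields shadow prices y_catalyst = 7, y_feedstock = 2.5.
Shadow price of feedstock = 2.5.

2.5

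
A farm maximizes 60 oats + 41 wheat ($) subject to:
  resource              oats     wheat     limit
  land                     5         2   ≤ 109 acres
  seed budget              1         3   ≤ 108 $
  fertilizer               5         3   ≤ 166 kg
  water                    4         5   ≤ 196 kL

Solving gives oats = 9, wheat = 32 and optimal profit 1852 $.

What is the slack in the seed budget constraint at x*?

3

seed budget used = 1·9 + 3·32 = 105; slack = 108 − 105 = 3.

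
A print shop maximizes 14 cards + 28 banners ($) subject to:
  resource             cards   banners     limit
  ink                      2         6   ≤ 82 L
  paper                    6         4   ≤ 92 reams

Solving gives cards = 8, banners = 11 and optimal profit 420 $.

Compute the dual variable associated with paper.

Check each constraint at x*: ink 82/82 (tight); paper 92/92 (tight).
The binding rows give the dual system: 2·y_ink + 6·y_paper = 14 and 6·y_ink + 4·y_paper = 28.
This yields shadow prices y_ink = 4, y_paper = 1.
Shadow price of paper = 1.

1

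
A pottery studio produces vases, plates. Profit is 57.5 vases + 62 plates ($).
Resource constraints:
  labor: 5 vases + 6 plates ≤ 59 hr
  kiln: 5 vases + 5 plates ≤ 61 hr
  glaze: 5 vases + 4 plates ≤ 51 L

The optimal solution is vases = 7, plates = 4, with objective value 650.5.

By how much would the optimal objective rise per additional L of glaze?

At the optimum: labor uses 59 of 59 (binding); kiln uses 55 of 61 (slack = 6); glaze uses 51 of 51 (binding).
Slack constraints have shadow price 0 (complementary slackness).
Dual feasibility on the basic columns requires 5·y_labor + 5·y_glaze = 57.5, 6·y_labor + 4·y_glaze = 62.
Solving: y_labor = 8, y_glaze = 3.5.
Shadow price of glaze = 3.5.

3.5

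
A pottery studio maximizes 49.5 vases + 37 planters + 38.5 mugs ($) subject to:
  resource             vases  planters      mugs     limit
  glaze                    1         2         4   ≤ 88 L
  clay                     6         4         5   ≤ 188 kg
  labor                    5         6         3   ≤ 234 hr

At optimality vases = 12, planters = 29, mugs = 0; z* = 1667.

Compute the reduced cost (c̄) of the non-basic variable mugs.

Check each constraint at x*: glaze 70/88 (slack 18); clay 188/188 (tight); labor 234/234 (tight).
Since glaze is not tight, its dual is 0.
From A_Bᵀ y = c: 6·y_clay + 5·y_labor = 49.5; 4·y_clay + 6·y_labor = 37.
This yields shadow prices y_clay = 7, y_labor = 1.5.
Reduced cost of mugs: c₃ − yᵀa₃ = 38.5 − (7·5 + 1.5·3) = 38.5 − 39.5 = -1.

-1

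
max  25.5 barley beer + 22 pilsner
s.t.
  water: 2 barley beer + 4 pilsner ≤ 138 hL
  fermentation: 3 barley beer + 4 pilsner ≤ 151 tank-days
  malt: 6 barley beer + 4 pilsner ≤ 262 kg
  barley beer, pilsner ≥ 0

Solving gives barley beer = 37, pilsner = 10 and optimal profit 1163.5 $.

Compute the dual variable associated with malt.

3

Binding: fermentation and malt. Non-binding: water (24 unused).
Since water is not tight, its dual is 0.
The binding rows give the dual system: 3·y_fermentation + 6·y_malt = 25.5 and 4·y_fermentation + 4·y_malt = 22.
This yields shadow prices y_fermentation = 2.5, y_malt = 3.
Shadow price of malt = 3.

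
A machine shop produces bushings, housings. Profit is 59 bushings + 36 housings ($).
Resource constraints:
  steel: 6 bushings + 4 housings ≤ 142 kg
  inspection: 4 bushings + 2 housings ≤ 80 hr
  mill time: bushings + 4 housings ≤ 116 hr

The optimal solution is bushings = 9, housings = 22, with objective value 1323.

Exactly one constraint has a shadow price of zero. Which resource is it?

steel: 142/142 (binding)
inspection: 80/80 (binding)
mill time: 97/116 (slack 19)
By complementary slackness, a constraint with positive slack has shadow price 0 → mill time.

mill time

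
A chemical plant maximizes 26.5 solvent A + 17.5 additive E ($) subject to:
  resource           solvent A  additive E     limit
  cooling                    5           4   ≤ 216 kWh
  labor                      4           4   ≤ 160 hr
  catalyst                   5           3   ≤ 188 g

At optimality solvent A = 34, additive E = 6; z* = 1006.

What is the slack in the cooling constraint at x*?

cooling used = 5·34 + 4·6 = 194; slack = 216 − 194 = 22.

22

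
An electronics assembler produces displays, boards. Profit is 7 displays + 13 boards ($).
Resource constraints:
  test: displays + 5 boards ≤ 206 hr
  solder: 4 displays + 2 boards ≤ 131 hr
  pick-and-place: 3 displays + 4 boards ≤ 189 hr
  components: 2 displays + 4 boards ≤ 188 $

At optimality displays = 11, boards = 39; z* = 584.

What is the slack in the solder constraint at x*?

9

solder used = 4·11 + 2·39 = 122; slack = 131 − 122 = 9.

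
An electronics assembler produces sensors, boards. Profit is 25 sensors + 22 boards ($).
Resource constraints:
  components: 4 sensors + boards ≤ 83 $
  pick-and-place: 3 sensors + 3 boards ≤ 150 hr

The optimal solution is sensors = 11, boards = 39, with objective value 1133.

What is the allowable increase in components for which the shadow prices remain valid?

Binding constraints: components, pick-and-place. The basis is B = [[4,1],[3,3]] with det 9.
Per unit increase in components, x* moves by d = (0.3333, -0.3333).
The basis stays optimal until boards reaches 0; allowable increase = 117 $.

117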